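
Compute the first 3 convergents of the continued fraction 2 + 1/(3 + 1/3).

2/1, 7/3, 23/10

Using the convergent recurrence p_i = a_i*p_{i-1} + p_{i-2}, q_i = a_i*q_{i-1} + q_{i-2} with p_{-2}=0, p_{-1}=1, q_{-2}=1, q_{-1}=0:
  i=0: a_0=2, p_0 = 2*1 + 0 = 2, q_0 = 2*0 + 1 = 1.
  i=1: a_1=3, p_1 = 3*2 + 1 = 7, q_1 = 3*1 + 0 = 3.
  i=2: a_2=3, p_2 = 3*7 + 2 = 23, q_2 = 3*3 + 1 = 10.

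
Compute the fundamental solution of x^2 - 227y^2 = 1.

First expand sqrt(227) as a continued fraction. With x_i = (sqrt(227) + m_i)/d_i and (m_0, d_0) = (0, 1): a_0 = floor(sqrt(227)) = 15, since 15^2 = 225 <= 227 < 256 = 16^2.
Iterate m_{i+1} = d_i*a_i - m_i, d_{i+1} = (227 - m_{i+1}^2)/d_i, a_{i+1} = floor((a_0 + m_{i+1})/d_{i+1}):
  m_1 = 1*15 - 0 = 15, d_1 = (227 - 15^2)/1 = 2/1 = 2, a_1 = floor((15 + 15)/2) = 15.
  m_2 = 2*15 - 15 = 15, d_2 = (227 - 15^2)/2 = 2/2 = 1, a_2 = floor((15 + 15)/1) = 30.
  m_3 = 1*30 - 15 = 15, d_3 = (227 - 15^2)/1 = 2/1 = 2: (m_3, d_3) = (m_1, d_1) = (15, 2), so from here the quotients repeat a_1, a_2; the period length is 2.
So sqrt(227) = [15; (15, 30)] with period length k = 2.
k is even, so the fundamental solution of x^2 - 227y^2 = 1 is (p_{k-1}, q_{k-1}) = (p_1, q_1); compute convergents through index 1.
Convergents (p_i = a_i*p_{i-1} + p_{i-2}, q_i = a_i*q_{i-1} + q_{i-2} with p_{-2}=0, p_{-1}=1, q_{-2}=1, q_{-1}=0):
  i=0: a_0=15, p_0 = 15*1 + 0 = 15, q_0 = 15*0 + 1 = 1.
  i=1: a_1=15, p_1 = 15*15 + 1 = 226, q_1 = 15*1 + 0 = 15.
Check: 226^2 - 227*15^2 = 51076 - 51075 = 1, so (x, y) = (226, 15) solves the equation, and by the theorem it is the least positive solution.

(x, y) = (226, 15)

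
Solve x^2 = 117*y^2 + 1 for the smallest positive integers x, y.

First expand sqrt(117) as a continued fraction. With x_i = (sqrt(117) + m_i)/d_i and (m_0, d_0) = (0, 1): a_0 = floor(sqrt(117)) = 10, since 10^2 = 100 <= 117 < 121 = 11^2.
Iterate m_{i+1} = d_i*a_i - m_i, d_{i+1} = (117 - m_{i+1}^2)/d_i, a_{i+1} = floor((a_0 + m_{i+1})/d_{i+1}):
  m_1 = 1*10 - 0 = 10, d_1 = (117 - 10^2)/1 = 17/1 = 17, a_1 = floor((10 + 10)/17) = 1.
  m_2 = 17*1 - 10 = 7, d_2 = (117 - 7^2)/17 = 68/17 = 4, a_2 = floor((10 + 7)/4) = 4.
  m_3 = 4*4 - 7 = 9, d_3 = (117 - 9^2)/4 = 36/4 = 9, a_3 = floor((10 + 9)/9) = 2.
  m_4 = 9*2 - 9 = 9, d_4 = (117 - 9^2)/9 = 36/9 = 4, a_4 = floor((10 + 9)/4) = 4.
  m_5 = 4*4 - 9 = 7, d_5 = (117 - 7^2)/4 = 68/4 = 17, a_5 = floor((10 + 7)/17) = 1.
  m_6 = 17*1 - 7 = 10, d_6 = (117 - 10^2)/17 = 17/17 = 1, a_6 = floor((10 + 10)/1) = 20.
  m_7 = 1*20 - 10 = 10, d_7 = (117 - 10^2)/1 = 17/1 = 17: (m_7, d_7) = (m_1, d_1) = (10, 17), so from here the quotients repeat a_1, ..., a_6; the period length is 6.
So sqrt(117) = [10; (1, 4, 2, 4, 1, 20)] with period length k = 6.
k is even, so the fundamental solution of x^2 - 117y^2 = 1 is (p_{k-1}, q_{k-1}) = (p_5, q_5); compute convergents through index 5.
Convergents (p_i = a_i*p_{i-1} + p_{i-2}, q_i = a_i*q_{i-1} + q_{i-2} with p_{-2}=0, p_{-1}=1, q_{-2}=1, q_{-1}=0):
  i=0: a_0=10, p_0 = 10*1 + 0 = 10, q_0 = 10*0 + 1 = 1.
  i=1: a_1=1, p_1 = 1*10 + 1 = 11, q_1 = 1*1 + 0 = 1.
  i=2: a_2=4, p_2 = 4*11 + 10 = 54, q_2 = 4*1 + 1 = 5.
  i=3: a_3=2, p_3 = 2*54 + 11 = 119, q_3 = 2*5 + 1 = 11.
  i=4: a_4=4, p_4 = 4*119 + 54 = 530, q_4 = 4*11 + 5 = 49.
  i=5: a_5=1, p_5 = 1*530 + 119 = 649, q_5 = 1*49 + 11 = 60.
Check: 649^2 - 117*60^2 = 421201 - 421200 = 1, so (x, y) = (649, 60) solves the equation, and by the theorem it is the least positive solution.

(x, y) = (649, 60)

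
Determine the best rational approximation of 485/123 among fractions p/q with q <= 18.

71/18

Expand x = 485/123 as a continued fraction with the Euclidean algorithm:
  485 = 3*123 + 116, so a_0 = 3.
  123 = 1*116 + 7, so a_1 = 1.
  116 = 16*7 + 4, so a_2 = 16.
  7 = 1*4 + 3, so a_3 = 1.
  4 = 1*3 + 1, so a_4 = 1.
  3 = 3*1 + 0, so a_5 = 3.
so x = [3; 1, 16, 1, 1, 3].
Convergents (p_i = a_i*p_{i-1} + p_{i-2}, q_i = a_i*q_{i-1} + q_{i-2} with p_{-2}=0, p_{-1}=1, q_{-2}=1, q_{-1}=0), until the denominator exceeds 18:
  i=0: a_0=3, p_0 = 3*1 + 0 = 3, q_0 = 3*0 + 1 = 1.
  i=1: a_1=1, p_1 = 1*3 + 1 = 4, q_1 = 1*1 + 0 = 1.
  i=2: a_2=16, p_2 = 16*4 + 3 = 67, q_2 = 16*1 + 1 = 17.
  i=3: a_3=1, p_3 = 1*67 + 4 = 71, q_3 = 1*17 + 1 = 18.
  i=4: a_4=1, p_4 = 1*71 + 67 = 138, q_4 = 1*18 + 17 = 35.
q_4 = 35 > 18, so the last convergent with denominator <= 18 is p_3/q_3 = 71/18.
The closest fraction with denominator <= 18 is either p_3/q_3 or the intermediate fraction (k*p_3 + p_2)/(k*q_3 + q_2) with the largest k >= 1 whose denominator stays <= 18; these approach x as k grows, and every other convergent or intermediate fraction in range is farther away.
Largest k: floor((18 - q_2)/q_3) = floor((18 - 17)/18) = 0.
Since k = 0, no intermediate fraction beyond p_3/q_3 has denominator <= 18, so the convergent 71/18 is the closest (its error is |485*18 - 71*123|/(123*18) = 3/2214).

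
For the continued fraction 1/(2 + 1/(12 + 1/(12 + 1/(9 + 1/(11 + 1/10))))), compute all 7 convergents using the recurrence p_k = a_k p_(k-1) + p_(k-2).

Using the convergent recurrence p_i = a_i*p_{i-1} + p_{i-2}, q_i = a_i*q_{i-1} + q_{i-2} with p_{-2}=0, p_{-1}=1, q_{-2}=1, q_{-1}=0:
  i=0: a_0=0, p_0 = 0*1 + 0 = 0, q_0 = 0*0 + 1 = 1.
  i=1: a_1=2, p_1 = 2*0 + 1 = 1, q_1 = 2*1 + 0 = 2.
  i=2: a_2=12, p_2 = 12*1 + 0 = 12, q_2 = 12*2 + 1 = 25.
  i=3: a_3=12, p_3 = 12*12 + 1 = 145, q_3 = 12*25 + 2 = 302.
  i=4: a_4=9, p_4 = 9*145 + 12 = 1317, q_4 = 9*302 + 25 = 2743.
  i=5: a_5=11, p_5 = 11*1317 + 145 = 14632, q_5 = 11*2743 + 302 = 30475.
  i=6: a_6=10, p_6 = 10*14632 + 1317 = 147637, q_6 = 10*30475 + 2743 = 307493.

0/1, 1/2, 12/25, 145/302, 1317/2743, 14632/30475, 147637/307493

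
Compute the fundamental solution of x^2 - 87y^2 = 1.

(x, y) = (28, 3)

First expand sqrt(87) as a continued fraction. With x_i = (sqrt(87) + m_i)/d_i and (m_0, d_0) = (0, 1): a_0 = floor(sqrt(87)) = 9, since 9^2 = 81 <= 87 < 100 = 10^2.
Iterate m_{i+1} = d_i*a_i - m_i, d_{i+1} = (87 - m_{i+1}^2)/d_i, a_{i+1} = floor((a_0 + m_{i+1})/d_{i+1}):
  m_1 = 1*9 - 0 = 9, d_1 = (87 - 9^2)/1 = 6/1 = 6, a_1 = floor((9 + 9)/6) = 3.
  m_2 = 6*3 - 9 = 9, d_2 = (87 - 9^2)/6 = 6/6 = 1, a_2 = floor((9 + 9)/1) = 18.
  m_3 = 1*18 - 9 = 9, d_3 = (87 - 9^2)/1 = 6/1 = 6: (m_3, d_3) = (m_1, d_1) = (9, 6), so from here the quotients repeat a_1, a_2; the period length is 2.
So sqrt(87) = [9; (3, 18)] with period length k = 2.
k is even, so the fundamental solution of x^2 - 87y^2 = 1 is (p_{k-1}, q_{k-1}) = (p_1, q_1); compute convergents through index 1.
Convergents (p_i = a_i*p_{i-1} + p_{i-2}, q_i = a_i*q_{i-1} + q_{i-2} with p_{-2}=0, p_{-1}=1, q_{-2}=1, q_{-1}=0):
  i=0: a_0=9, p_0 = 9*1 + 0 = 9, q_0 = 9*0 + 1 = 1.
  i=1: a_1=3, p_1 = 3*9 + 1 = 28, q_1 = 3*1 + 0 = 3.
Check: 28^2 - 87*3^2 = 784 - 783 = 1, so (x, y) = (28, 3) solves the equation, and by the theorem it is the least positive solution.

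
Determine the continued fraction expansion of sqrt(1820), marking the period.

[42; (1, 1, 1, 20, 1, 1, 1, 84)]

Write x_i = (sqrt(1820) + m_i)/d_i with (m_0, d_0) = (0, 1). a_0 = floor(sqrt(1820)) = 42, since 42^2 = 1764 <= 1820 < 1849 = 43^2.
Iterate m_{i+1} = d_i*a_i - m_i, d_{i+1} = (1820 - m_{i+1}^2)/d_i, a_{i+1} = floor((a_0 + m_{i+1})/d_{i+1}):
  m_1 = 1*42 - 0 = 42, d_1 = (1820 - 42^2)/1 = 56/1 = 56, a_1 = floor((42 + 42)/56) = 1.
  m_2 = 56*1 - 42 = 14, d_2 = (1820 - 14^2)/56 = 1624/56 = 29, a_2 = floor((42 + 14)/29) = 1.
  m_3 = 29*1 - 14 = 15, d_3 = (1820 - 15^2)/29 = 1595/29 = 55, a_3 = floor((42 + 15)/55) = 1.
  m_4 = 55*1 - 15 = 40, d_4 = (1820 - 40^2)/55 = 220/55 = 4, a_4 = floor((42 + 40)/4) = 20.
  m_5 = 4*20 - 40 = 40, d_5 = (1820 - 40^2)/4 = 220/4 = 55, a_5 = floor((42 + 40)/55) = 1.
  m_6 = 55*1 - 40 = 15, d_6 = (1820 - 15^2)/55 = 1595/55 = 29, a_6 = floor((42 + 15)/29) = 1.
  m_7 = 29*1 - 15 = 14, d_7 = (1820 - 14^2)/29 = 1624/29 = 56, a_7 = floor((42 + 14)/56) = 1.
  m_8 = 56*1 - 14 = 42, d_8 = (1820 - 42^2)/56 = 56/56 = 1, a_8 = floor((42 + 42)/1) = 84.
  m_9 = 1*84 - 42 = 42, d_9 = (1820 - 42^2)/1 = 56/1 = 56: (m_9, d_9) = (m_1, d_1) = (42, 56), so from here the quotients repeat a_1, ..., a_8; the period length is 8.
Hence the expansion of sqrt(1820) is a_0 = 42 followed by the repeating block 1, 1, 1, 20, 1, 1, 1, 84 (period 8).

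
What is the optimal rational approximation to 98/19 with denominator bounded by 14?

Expand x = 98/19 as a continued fraction with the Euclidean algorithm:
  98 = 5*19 + 3, so a_0 = 5.
  19 = 6*3 + 1, so a_1 = 6.
  3 = 3*1 + 0, so a_2 = 3.
so x = [5; 6, 3].
Convergents (p_i = a_i*p_{i-1} + p_{i-2}, q_i = a_i*q_{i-1} + q_{i-2} with p_{-2}=0, p_{-1}=1, q_{-2}=1, q_{-1}=0), until the denominator exceeds 14:
  i=0: a_0=5, p_0 = 5*1 + 0 = 5, q_0 = 5*0 + 1 = 1.
  i=1: a_1=6, p_1 = 6*5 + 1 = 31, q_1 = 6*1 + 0 = 6.
  i=2: a_2=3, p_2 = 3*31 + 5 = 98, q_2 = 3*6 + 1 = 19.
q_2 = 19 > 14, so the last convergent with denominator <= 14 is p_1/q_1 = 31/6.
The closest fraction with denominator <= 14 is either p_1/q_1 or the intermediate fraction (k*p_1 + p_0)/(k*q_1 + q_0) with the largest k >= 1 whose denominator stays <= 14; these approach x as k grows, and every other convergent or intermediate fraction in range is farther away.
Largest k: floor((14 - q_0)/q_1) = floor((14 - 1)/6) = 2.
That gives (2*31 + 5)/(2*6 + 1) = 67/13.
Compare the errors: |x - 31/6| = |98*6 - 31*19|/(19*6) = 1/114, and |x - 67/13| = |98*13 - 67*19|/(19*13) = 1/247.
Cross-multiplying, 1*114 = 114 < 247 = 1*247, so 1/247 is smaller: the intermediate fraction 67/13 is closer to x than 31/6.

67/13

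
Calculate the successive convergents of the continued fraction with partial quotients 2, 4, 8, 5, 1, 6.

2/1, 9/4, 74/33, 379/169, 453/202, 3097/1381

Using the convergent recurrence p_i = a_i*p_{i-1} + p_{i-2}, q_i = a_i*q_{i-1} + q_{i-2} with p_{-2}=0, p_{-1}=1, q_{-2}=1, q_{-1}=0:
  i=0: a_0=2, p_0 = 2*1 + 0 = 2, q_0 = 2*0 + 1 = 1.
  i=1: a_1=4, p_1 = 4*2 + 1 = 9, q_1 = 4*1 + 0 = 4.
  i=2: a_2=8, p_2 = 8*9 + 2 = 74, q_2 = 8*4 + 1 = 33.
  i=3: a_3=5, p_3 = 5*74 + 9 = 379, q_3 = 5*33 + 4 = 169.
  i=4: a_4=1, p_4 = 1*379 + 74 = 453, q_4 = 1*169 + 33 = 202.
  i=5: a_5=6, p_5 = 6*453 + 379 = 3097, q_5 = 6*202 + 169 = 1381.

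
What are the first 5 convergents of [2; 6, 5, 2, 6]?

2/1, 13/6, 67/31, 147/68, 949/439

Using the convergent recurrence p_i = a_i*p_{i-1} + p_{i-2}, q_i = a_i*q_{i-1} + q_{i-2} with p_{-2}=0, p_{-1}=1, q_{-2}=1, q_{-1}=0:
  i=0: a_0=2, p_0 = 2*1 + 0 = 2, q_0 = 2*0 + 1 = 1.
  i=1: a_1=6, p_1 = 6*2 + 1 = 13, q_1 = 6*1 + 0 = 6.
  i=2: a_2=5, p_2 = 5*13 + 2 = 67, q_2 = 5*6 + 1 = 31.
  i=3: a_3=2, p_3 = 2*67 + 13 = 147, q_3 = 2*31 + 6 = 68.
  i=4: a_4=6, p_4 = 6*147 + 67 = 949, q_4 = 6*68 + 31 = 439.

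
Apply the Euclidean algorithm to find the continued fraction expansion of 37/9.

[4; 9]

Run the Euclidean algorithm on 37 and 9; the successive quotients are the partial quotients a_0, a_1, ... (each step inverts the fractional part left over by the previous one):
  37 = 4*9 + 1, so a_0 = 4.
  9 = 9*1 + 0, so a_1 = 9.
The remainder reaches 0 after 2 divisions, so the expansion has 2 partial quotients, read off in order.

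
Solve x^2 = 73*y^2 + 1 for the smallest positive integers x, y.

(x, y) = (2281249, 267000)

First expand sqrt(73) as a continued fraction. With x_i = (sqrt(73) + m_i)/d_i and (m_0, d_0) = (0, 1): a_0 = floor(sqrt(73)) = 8, since 8^2 = 64 <= 73 < 81 = 9^2.
Iterate m_{i+1} = d_i*a_i - m_i, d_{i+1} = (73 - m_{i+1}^2)/d_i, a_{i+1} = floor((a_0 + m_{i+1})/d_{i+1}):
  m_1 = 1*8 - 0 = 8, d_1 = (73 - 8^2)/1 = 9/1 = 9, a_1 = floor((8 + 8)/9) = 1.
  m_2 = 9*1 - 8 = 1, d_2 = (73 - 1^2)/9 = 72/9 = 8, a_2 = floor((8 + 1)/8) = 1.
  m_3 = 8*1 - 1 = 7, d_3 = (73 - 7^2)/8 = 24/8 = 3, a_3 = floor((8 + 7)/3) = 5.
  m_4 = 3*5 - 7 = 8, d_4 = (73 - 8^2)/3 = 9/3 = 3, a_4 = floor((8 + 8)/3) = 5.
  m_5 = 3*5 - 8 = 7, d_5 = (73 - 7^2)/3 = 24/3 = 8, a_5 = floor((8 + 7)/8) = 1.
  m_6 = 8*1 - 7 = 1, d_6 = (73 - 1^2)/8 = 72/8 = 9, a_6 = floor((8 + 1)/9) = 1.
  m_7 = 9*1 - 1 = 8, d_7 = (73 - 8^2)/9 = 9/9 = 1, a_7 = floor((8 + 8)/1) = 16.
  m_8 = 1*16 - 8 = 8, d_8 = (73 - 8^2)/1 = 9/1 = 9: (m_8, d_8) = (m_1, d_1) = (8, 9), so from here the quotients repeat a_1, ..., a_7; the period length is 7.
So sqrt(73) = [8; (1, 1, 5, 5, 1, 1, 16)] with period length k = 7.
k is odd, so (p_{k-1}, q_{k-1}) only solves x^2 - 73y^2 = -1 and the fundamental solution of x^2 - 73y^2 = 1 is (p_{2k-1}, q_{2k-1}) = (p_13, q_13); compute convergents through index 13, running through the period twice.
Convergents (p_i = a_i*p_{i-1} + p_{i-2}, q_i = a_i*q_{i-1} + q_{i-2} with p_{-2}=0, p_{-1}=1, q_{-2}=1, q_{-1}=0):
  i=0: a_0=8, p_0 = 8*1 + 0 = 8, q_0 = 8*0 + 1 = 1.
  i=1: a_1=1, p_1 = 1*8 + 1 = 9, q_1 = 1*1 + 0 = 1.
  i=2: a_2=1, p_2 = 1*9 + 8 = 17, q_2 = 1*1 + 1 = 2.
  i=3: a_3=5, p_3 = 5*17 + 9 = 94, q_3 = 5*2 + 1 = 11.
  i=4: a_4=5, p_4 = 5*94 + 17 = 487, q_4 = 5*11 + 2 = 57.
  i=5: a_5=1, p_5 = 1*487 + 94 = 581, q_5 = 1*57 + 11 = 68.
  i=6: a_6=1, p_6 = 1*581 + 487 = 1068, q_6 = 1*68 + 57 = 125.
  i=7: a_7=16, p_7 = 16*1068 + 581 = 17669, q_7 = 16*125 + 68 = 2068.
  i=8: a_8=1, p_8 = 1*17669 + 1068 = 18737, q_8 = 1*2068 + 125 = 2193.
  i=9: a_9=1, p_9 = 1*18737 + 17669 = 36406, q_9 = 1*2193 + 2068 = 4261.
  i=10: a_10=5, p_10 = 5*36406 + 18737 = 200767, q_10 = 5*4261 + 2193 = 23498.
  i=11: a_11=5, p_11 = 5*200767 + 36406 = 1040241, q_11 = 5*23498 + 4261 = 121751.
  i=12: a_12=1, p_12 = 1*1040241 + 200767 = 1241008, q_12 = 1*121751 + 23498 = 145249.
  i=13: a_13=1, p_13 = 1*1241008 + 1040241 = 2281249, q_13 = 1*145249 + 121751 = 267000.
Indeed p_6^2 - 73*q_6^2 = 1140624 - 1140625 = -1, not +1.
Check: 2281249^2 - 73*267000^2 = 5204097000001 - 5204097000000 = 1, so (x, y) = (2281249, 267000) solves the equation, and by the theorem it is the least positive solution.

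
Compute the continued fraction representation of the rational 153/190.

Run the Euclidean algorithm on 153 and 190; the successive quotients are the partial quotients a_0, a_1, ... (each step inverts the fractional part left over by the previous one):
  153 = 0*190 + 153, so a_0 = 0.
  190 = 1*153 + 37, so a_1 = 1.
  153 = 4*37 + 5, so a_2 = 4.
  37 = 7*5 + 2, so a_3 = 7.
  5 = 2*2 + 1, so a_4 = 2.
  2 = 2*1 + 0, so a_5 = 2.
The remainder reaches 0 after 6 divisions, so the expansion has 6 partial quotients, read off in order.

[0; 1, 4, 7, 2, 2]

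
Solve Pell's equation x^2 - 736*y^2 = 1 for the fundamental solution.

First expand sqrt(736) as a continued fraction. With x_i = (sqrt(736) + m_i)/d_i and (m_0, d_0) = (0, 1): a_0 = floor(sqrt(736)) = 27, since 27^2 = 729 <= 736 < 784 = 28^2.
Iterate m_{i+1} = d_i*a_i - m_i, d_{i+1} = (736 - m_{i+1}^2)/d_i, a_{i+1} = floor((a_0 + m_{i+1})/d_{i+1}):
  m_1 = 1*27 - 0 = 27, d_1 = (736 - 27^2)/1 = 7/1 = 7, a_1 = floor((27 + 27)/7) = 7.
  m_2 = 7*7 - 27 = 22, d_2 = (736 - 22^2)/7 = 252/7 = 36, a_2 = floor((27 + 22)/36) = 1.
  m_3 = 36*1 - 22 = 14, d_3 = (736 - 14^2)/36 = 540/36 = 15, a_3 = floor((27 + 14)/15) = 2.
  m_4 = 15*2 - 14 = 16, d_4 = (736 - 16^2)/15 = 480/15 = 32, a_4 = floor((27 + 16)/32) = 1.
  m_5 = 32*1 - 16 = 16, d_5 = (736 - 16^2)/32 = 480/32 = 15, a_5 = floor((27 + 16)/15) = 2.
  m_6 = 15*2 - 16 = 14, d_6 = (736 - 14^2)/15 = 540/15 = 36, a_6 = floor((27 + 14)/36) = 1.
  m_7 = 36*1 - 14 = 22, d_7 = (736 - 22^2)/36 = 252/36 = 7, a_7 = floor((27 + 22)/7) = 7.
  m_8 = 7*7 - 22 = 27, d_8 = (736 - 27^2)/7 = 7/7 = 1, a_8 = floor((27 + 27)/1) = 54.
  m_9 = 1*54 - 27 = 27, d_9 = (736 - 27^2)/1 = 7/1 = 7: (m_9, d_9) = (m_1, d_1) = (27, 7), so from here the quotients repeat a_1, ..., a_8; the period length is 8.
So sqrt(736) = [27; (7, 1, 2, 1, 2, 1, 7, 54)] with period length k = 8.
k is even, so the fundamental solution of x^2 - 736y^2 = 1 is (p_{k-1}, q_{k-1}) = (p_7, q_7); compute convergents through index 7.
Convergents (p_i = a_i*p_{i-1} + p_{i-2}, q_i = a_i*q_{i-1} + q_{i-2} with p_{-2}=0, p_{-1}=1, q_{-2}=1, q_{-1}=0):
  i=0: a_0=27, p_0 = 27*1 + 0 = 27, q_0 = 27*0 + 1 = 1.
  i=1: a_1=7, p_1 = 7*27 + 1 = 190, q_1 = 7*1 + 0 = 7.
  i=2: a_2=1, p_2 = 1*190 + 27 = 217, q_2 = 1*7 + 1 = 8.
  i=3: a_3=2, p_3 = 2*217 + 190 = 624, q_3 = 2*8 + 7 = 23.
  i=4: a_4=1, p_4 = 1*624 + 217 = 841, q_4 = 1*23 + 8 = 31.
  i=5: a_5=2, p_5 = 2*841 + 624 = 2306, q_5 = 2*31 + 23 = 85.
  i=6: a_6=1, p_6 = 1*2306 + 841 = 3147, q_6 = 1*85 + 31 = 116.
  i=7: a_7=7, p_7 = 7*3147 + 2306 = 24335, q_7 = 7*116 + 85 = 897.
Check: 24335^2 - 736*897^2 = 592192225 - 592192224 = 1, so (x, y) = (24335, 897) solves the equation, and by the theorem it is the least positive solution.

(x, y) = (24335, 897)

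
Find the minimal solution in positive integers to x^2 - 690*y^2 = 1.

First expand sqrt(690) as a continued fraction. With x_i = (sqrt(690) + m_i)/d_i and (m_0, d_0) = (0, 1): a_0 = floor(sqrt(690)) = 26, since 26^2 = 676 <= 690 < 729 = 27^2.
Iterate m_{i+1} = d_i*a_i - m_i, d_{i+1} = (690 - m_{i+1}^2)/d_i, a_{i+1} = floor((a_0 + m_{i+1})/d_{i+1}):
  m_1 = 1*26 - 0 = 26, d_1 = (690 - 26^2)/1 = 14/1 = 14, a_1 = floor((26 + 26)/14) = 3.
  m_2 = 14*3 - 26 = 16, d_2 = (690 - 16^2)/14 = 434/14 = 31, a_2 = floor((26 + 16)/31) = 1.
  m_3 = 31*1 - 16 = 15, d_3 = (690 - 15^2)/31 = 465/31 = 15, a_3 = floor((26 + 15)/15) = 2.
  m_4 = 15*2 - 15 = 15, d_4 = (690 - 15^2)/15 = 465/15 = 31, a_4 = floor((26 + 15)/31) = 1.
  m_5 = 31*1 - 15 = 16, d_5 = (690 - 16^2)/31 = 434/31 = 14, a_5 = floor((26 + 16)/14) = 3.
  m_6 = 14*3 - 16 = 26, d_6 = (690 - 26^2)/14 = 14/14 = 1, a_6 = floor((26 + 26)/1) = 52.
  m_7 = 1*52 - 26 = 26, d_7 = (690 - 26^2)/1 = 14/1 = 14: (m_7, d_7) = (m_1, d_1) = (26, 14), so from here the quotients repeat a_1, ..., a_6; the period length is 6.
So sqrt(690) = [26; (3, 1, 2, 1, 3, 52)] with period length k = 6.
k is even, so the fundamental solution of x^2 - 690y^2 = 1 is (p_{k-1}, q_{k-1}) = (p_5, q_5); compute convergents through index 5.
Convergents (p_i = a_i*p_{i-1} + p_{i-2}, q_i = a_i*q_{i-1} + q_{i-2} with p_{-2}=0, p_{-1}=1, q_{-2}=1, q_{-1}=0):
  i=0: a_0=26, p_0 = 26*1 + 0 = 26, q_0 = 26*0 + 1 = 1.
  i=1: a_1=3, p_1 = 3*26 + 1 = 79, q_1 = 3*1 + 0 = 3.
  i=2: a_2=1, p_2 = 1*79 + 26 = 105, q_2 = 1*3 + 1 = 4.
  i=3: a_3=2, p_3 = 2*105 + 79 = 289, q_3 = 2*4 + 3 = 11.
  i=4: a_4=1, p_4 = 1*289 + 105 = 394, q_4 = 1*11 + 4 = 15.
  i=5: a_5=3, p_5 = 3*394 + 289 = 1471, q_5 = 3*15 + 11 = 56.
Check: 1471^2 - 690*56^2 = 2163841 - 2163840 = 1, so (x, y) = (1471, 56) solves the equation, and by the theorem it is the least positive solution.

(x, y) = (1471, 56)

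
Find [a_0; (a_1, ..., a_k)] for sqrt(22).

Write x_i = (sqrt(22) + m_i)/d_i with (m_0, d_0) = (0, 1). a_0 = floor(sqrt(22)) = 4, since 4^2 = 16 <= 22 < 25 = 5^2.
Iterate m_{i+1} = d_i*a_i - m_i, d_{i+1} = (22 - m_{i+1}^2)/d_i, a_{i+1} = floor((a_0 + m_{i+1})/d_{i+1}):
  m_1 = 1*4 - 0 = 4, d_1 = (22 - 4^2)/1 = 6/1 = 6, a_1 = floor((4 + 4)/6) = 1.
  m_2 = 6*1 - 4 = 2, d_2 = (22 - 2^2)/6 = 18/6 = 3, a_2 = floor((4 + 2)/3) = 2.
  m_3 = 3*2 - 2 = 4, d_3 = (22 - 4^2)/3 = 6/3 = 2, a_3 = floor((4 + 4)/2) = 4.
  m_4 = 2*4 - 4 = 4, d_4 = (22 - 4^2)/2 = 6/2 = 3, a_4 = floor((4 + 4)/3) = 2.
  m_5 = 3*2 - 4 = 2, d_5 = (22 - 2^2)/3 = 18/3 = 6, a_5 = floor((4 + 2)/6) = 1.
  m_6 = 6*1 - 2 = 4, d_6 = (22 - 4^2)/6 = 6/6 = 1, a_6 = floor((4 + 4)/1) = 8.
  m_7 = 1*8 - 4 = 4, d_7 = (22 - 4^2)/1 = 6/1 = 6: (m_7, d_7) = (m_1, d_1) = (4, 6), so from here the quotients repeat a_1, ..., a_6; the period length is 6.
Hence the expansion of sqrt(22) is a_0 = 4 followed by the repeating block 1, 2, 4, 2, 1, 8 (period 6).

[4; (1, 2, 4, 2, 1, 8)]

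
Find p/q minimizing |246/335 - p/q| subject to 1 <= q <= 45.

25/34

Expand x = 246/335 as a continued fraction with the Euclidean algorithm:
  246 = 0*335 + 246, so a_0 = 0.
  335 = 1*246 + 89, so a_1 = 1.
  246 = 2*89 + 68, so a_2 = 2.
  89 = 1*68 + 21, so a_3 = 1.
  68 = 3*21 + 5, so a_4 = 3.
  21 = 4*5 + 1, so a_5 = 4.
  5 = 5*1 + 0, so a_6 = 5.
so x = [0; 1, 2, 1, 3, 4, 5].
Convergents (p_i = a_i*p_{i-1} + p_{i-2}, q_i = a_i*q_{i-1} + q_{i-2} with p_{-2}=0, p_{-1}=1, q_{-2}=1, q_{-1}=0), until the denominator exceeds 45:
  i=0: a_0=0, p_0 = 0*1 + 0 = 0, q_0 = 0*0 + 1 = 1.
  i=1: a_1=1, p_1 = 1*0 + 1 = 1, q_1 = 1*1 + 0 = 1.
  i=2: a_2=2, p_2 = 2*1 + 0 = 2, q_2 = 2*1 + 1 = 3.
  i=3: a_3=1, p_3 = 1*2 + 1 = 3, q_3 = 1*3 + 1 = 4.
  i=4: a_4=3, p_4 = 3*3 + 2 = 11, q_4 = 3*4 + 3 = 15.
  i=5: a_5=4, p_5 = 4*11 + 3 = 47, q_5 = 4*15 + 4 = 64.
q_5 = 64 > 45, so the last convergent with denominator <= 45 is p_4/q_4 = 11/15.
The closest fraction with denominator <= 45 is either p_4/q_4 or the intermediate fraction (k*p_4 + p_3)/(k*q_4 + q_3) with the largest k >= 1 whose denominator stays <= 45; these approach x as k grows, and every other convergent or intermediate fraction in range is farther away.
Largest k: floor((45 - q_3)/q_4) = floor((45 - 4)/15) = 2.
That gives (2*11 + 3)/(2*15 + 4) = 25/34.
Compare the errors: |x - 11/15| = |246*15 - 11*335|/(335*15) = 5/5025, and |x - 25/34| = |246*34 - 25*335|/(335*34) = 11/11390.
Cross-multiplying, 11*5025 = 55275 < 56950 = 5*11390, so 11/11390 is smaller: the intermediate fraction 25/34 is closer to x than 11/15.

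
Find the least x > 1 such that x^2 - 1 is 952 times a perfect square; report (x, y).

(x, y) = (11663, 378)

First expand sqrt(952) as a continued fraction. With x_i = (sqrt(952) + m_i)/d_i and (m_0, d_0) = (0, 1): a_0 = floor(sqrt(952)) = 30, since 30^2 = 900 <= 952 < 961 = 31^2.
Iterate m_{i+1} = d_i*a_i - m_i, d_{i+1} = (952 - m_{i+1}^2)/d_i, a_{i+1} = floor((a_0 + m_{i+1})/d_{i+1}):
  m_1 = 1*30 - 0 = 30, d_1 = (952 - 30^2)/1 = 52/1 = 52, a_1 = floor((30 + 30)/52) = 1.
  m_2 = 52*1 - 30 = 22, d_2 = (952 - 22^2)/52 = 468/52 = 9, a_2 = floor((30 + 22)/9) = 5.
  m_3 = 9*5 - 22 = 23, d_3 = (952 - 23^2)/9 = 423/9 = 47, a_3 = floor((30 + 23)/47) = 1.
  m_4 = 47*1 - 23 = 24, d_4 = (952 - 24^2)/47 = 376/47 = 8, a_4 = floor((30 + 24)/8) = 6.
  m_5 = 8*6 - 24 = 24, d_5 = (952 - 24^2)/8 = 376/8 = 47, a_5 = floor((30 + 24)/47) = 1.
  m_6 = 47*1 - 24 = 23, d_6 = (952 - 23^2)/47 = 423/47 = 9, a_6 = floor((30 + 23)/9) = 5.
  m_7 = 9*5 - 23 = 22, d_7 = (952 - 22^2)/9 = 468/9 = 52, a_7 = floor((30 + 22)/52) = 1.
  m_8 = 52*1 - 22 = 30, d_8 = (952 - 30^2)/52 = 52/52 = 1, a_8 = floor((30 + 30)/1) = 60.
  m_9 = 1*60 - 30 = 30, d_9 = (952 - 30^2)/1 = 52/1 = 52: (m_9, d_9) = (m_1, d_1) = (30, 52), so from here the quotients repeat a_1, ..., a_8; the period length is 8.
So sqrt(952) = [30; (1, 5, 1, 6, 1, 5, 1, 60)] with period length k = 8.
k is even, so the fundamental solution of x^2 - 952y^2 = 1 is (p_{k-1}, q_{k-1}) = (p_7, q_7); compute convergents through index 7.
Convergents (p_i = a_i*p_{i-1} + p_{i-2}, q_i = a_i*q_{i-1} + q_{i-2} with p_{-2}=0, p_{-1}=1, q_{-2}=1, q_{-1}=0):
  i=0: a_0=30, p_0 = 30*1 + 0 = 30, q_0 = 30*0 + 1 = 1.
  i=1: a_1=1, p_1 = 1*30 + 1 = 31, q_1 = 1*1 + 0 = 1.
  i=2: a_2=5, p_2 = 5*31 + 30 = 185, q_2 = 5*1 + 1 = 6.
  i=3: a_3=1, p_3 = 1*185 + 31 = 216, q_3 = 1*6 + 1 = 7.
  i=4: a_4=6, p_4 = 6*216 + 185 = 1481, q_4 = 6*7 + 6 = 48.
  i=5: a_5=1, p_5 = 1*1481 + 216 = 1697, q_5 = 1*48 + 7 = 55.
  i=6: a_6=5, p_6 = 5*1697 + 1481 = 9966, q_6 = 5*55 + 48 = 323.
  i=7: a_7=1, p_7 = 1*9966 + 1697 = 11663, q_7 = 1*323 + 55 = 378.
Check: 11663^2 - 952*378^2 = 136025569 - 136025568 = 1, so (x, y) = (11663, 378) solves the equation, and by the theorem it is the least positive solution.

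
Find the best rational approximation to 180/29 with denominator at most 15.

Expand x = 180/29 as a continued fraction with the Euclidean algorithm:
  180 = 6*29 + 6, so a_0 = 6.
  29 = 4*6 + 5, so a_1 = 4.
  6 = 1*5 + 1, so a_2 = 1.
  5 = 5*1 + 0, so a_3 = 5.
so x = [6; 4, 1, 5].
Convergents (p_i = a_i*p_{i-1} + p_{i-2}, q_i = a_i*q_{i-1} + q_{i-2} with p_{-2}=0, p_{-1}=1, q_{-2}=1, q_{-1}=0), until the denominator exceeds 15:
  i=0: a_0=6, p_0 = 6*1 + 0 = 6, q_0 = 6*0 + 1 = 1.
  i=1: a_1=4, p_1 = 4*6 + 1 = 25, q_1 = 4*1 + 0 = 4.
  i=2: a_2=1, p_2 = 1*25 + 6 = 31, q_2 = 1*4 + 1 = 5.
  i=3: a_3=5, p_3 = 5*31 + 25 = 180, q_3 = 5*5 + 4 = 29.
q_3 = 29 > 15, so the last convergent with denominator <= 15 is p_2/q_2 = 31/5.
The closest fraction with denominator <= 15 is either p_2/q_2 or the intermediate fraction (k*p_2 + p_1)/(k*q_2 + q_1) with the largest k >= 1 whose denominator stays <= 15; these approach x as k grows, and every other convergent or intermediate fraction in range is farther away.
Largest k: floor((15 - q_1)/q_2) = floor((15 - 4)/5) = 2.
That gives (2*31 + 25)/(2*5 + 4) = 87/14.
Compare the errors: |x - 31/5| = |180*5 - 31*29|/(29*5) = 1/145, and |x - 87/14| = |180*14 - 87*29|/(29*14) = 3/406.
Cross-multiplying, 1*406 = 406 < 435 = 3*145, so 1/145 is smaller: the convergent 31/5 is closer to x than 87/14.

31/5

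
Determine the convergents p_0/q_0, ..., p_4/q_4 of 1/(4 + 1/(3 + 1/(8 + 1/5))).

0/1, 1/4, 3/13, 25/108, 128/553

Using the convergent recurrence p_i = a_i*p_{i-1} + p_{i-2}, q_i = a_i*q_{i-1} + q_{i-2} with p_{-2}=0, p_{-1}=1, q_{-2}=1, q_{-1}=0:
  i=0: a_0=0, p_0 = 0*1 + 0 = 0, q_0 = 0*0 + 1 = 1.
  i=1: a_1=4, p_1 = 4*0 + 1 = 1, q_1 = 4*1 + 0 = 4.
  i=2: a_2=3, p_2 = 3*1 + 0 = 3, q_2 = 3*4 + 1 = 13.
  i=3: a_3=8, p_3 = 8*3 + 1 = 25, q_3 = 8*13 + 4 = 108.
  i=4: a_4=5, p_4 = 5*25 + 3 = 128, q_4 = 5*108 + 13 = 553.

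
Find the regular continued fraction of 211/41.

Run the Euclidean algorithm on 211 and 41; the successive quotients are the partial quotients a_0, a_1, ... (each step inverts the fractional part left over by the previous one):
  211 = 5*41 + 6, so a_0 = 5.
  41 = 6*6 + 5, so a_1 = 6.
  6 = 1*5 + 1, so a_2 = 1.
  5 = 5*1 + 0, so a_3 = 5.
The remainder reaches 0 after 4 divisions, so the expansion has 4 partial quotients, read off in order.

[5; 6, 1, 5]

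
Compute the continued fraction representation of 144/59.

[2; 2, 3, 1, 2, 2]

Run the Euclidean algorithm on 144 and 59; the successive quotients are the partial quotients a_0, a_1, ... (each step inverts the fractional part left over by the previous one):
  144 = 2*59 + 26, so a_0 = 2.
  59 = 2*26 + 7, so a_1 = 2.
  26 = 3*7 + 5, so a_2 = 3.
  7 = 1*5 + 2, so a_3 = 1.
  5 = 2*2 + 1, so a_4 = 2.
  2 = 2*1 + 0, so a_5 = 2.
The remainder reaches 0 after 6 divisions, so the expansion has 6 partial quotients, read off in order.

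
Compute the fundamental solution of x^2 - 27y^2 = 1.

First expand sqrt(27) as a continued fraction. With x_i = (sqrt(27) + m_i)/d_i and (m_0, d_0) = (0, 1): a_0 = floor(sqrt(27)) = 5, since 5^2 = 25 <= 27 < 36 = 6^2.
Iterate m_{i+1} = d_i*a_i - m_i, d_{i+1} = (27 - m_{i+1}^2)/d_i, a_{i+1} = floor((a_0 + m_{i+1})/d_{i+1}):
  m_1 = 1*5 - 0 = 5, d_1 = (27 - 5^2)/1 = 2/1 = 2, a_1 = floor((5 + 5)/2) = 5.
  m_2 = 2*5 - 5 = 5, d_2 = (27 - 5^2)/2 = 2/2 = 1, a_2 = floor((5 + 5)/1) = 10.
  m_3 = 1*10 - 5 = 5, d_3 = (27 - 5^2)/1 = 2/1 = 2: (m_3, d_3) = (m_1, d_1) = (5, 2), so from here the quotients repeat a_1, a_2; the period length is 2.
So sqrt(27) = [5; (5, 10)] with period length k = 2.
k is even, so the fundamental solution of x^2 - 27y^2 = 1 is (p_{k-1}, q_{k-1}) = (p_1, q_1); compute convergents through index 1.
Convergents (p_i = a_i*p_{i-1} + p_{i-2}, q_i = a_i*q_{i-1} + q_{i-2} with p_{-2}=0, p_{-1}=1, q_{-2}=1, q_{-1}=0):
  i=0: a_0=5, p_0 = 5*1 + 0 = 5, q_0 = 5*0 + 1 = 1.
  i=1: a_1=5, p_1 = 5*5 + 1 = 26, q_1 = 5*1 + 0 = 5.
Check: 26^2 - 27*5^2 = 676 - 675 = 1, so (x, y) = (26, 5) solves the equation, and by the theorem it is the least positive solution.

(x, y) = (26, 5)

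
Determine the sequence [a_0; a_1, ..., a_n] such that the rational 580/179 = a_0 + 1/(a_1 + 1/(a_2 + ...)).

Run the Euclidean algorithm on 580 and 179; the successive quotients are the partial quotients a_0, a_1, ... (each step inverts the fractional part left over by the previous one):
  580 = 3*179 + 43, so a_0 = 3.
  179 = 4*43 + 7, so a_1 = 4.
  43 = 6*7 + 1, so a_2 = 6.
  7 = 7*1 + 0, so a_3 = 7.
The remainder reaches 0 after 4 divisions, so the expansion has 4 partial quotients, read off in order.

[3; 4, 6, 7]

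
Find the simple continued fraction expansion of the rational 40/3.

[13; 3]

Run the Euclidean algorithm on 40 and 3; the successive quotients are the partial quotients a_0, a_1, ... (each step inverts the fractional part left over by the previous one):
  40 = 13*3 + 1, so a_0 = 13.
  3 = 3*1 + 0, so a_1 = 3.
The remainder reaches 0 after 2 divisions, so the expansion has 2 partial quotients, read off in order.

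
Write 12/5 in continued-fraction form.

Run the Euclidean algorithm on 12 and 5; the successive quotients are the partial quotients a_0, a_1, ... (each step inverts the fractional part left over by the previous one):
  12 = 2*5 + 2, so a_0 = 2.
  5 = 2*2 + 1, so a_1 = 2.
  2 = 2*1 + 0, so a_2 = 2.
The remainder reaches 0 after 3 divisions, so the expansion has 3 partial quotients, read off in order.

[2; 2, 2]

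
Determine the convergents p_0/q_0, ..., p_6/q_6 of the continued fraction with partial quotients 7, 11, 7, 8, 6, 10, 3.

Using the convergent recurrence p_i = a_i*p_{i-1} + p_{i-2}, q_i = a_i*q_{i-1} + q_{i-2} with p_{-2}=0, p_{-1}=1, q_{-2}=1, q_{-1}=0:
  i=0: a_0=7, p_0 = 7*1 + 0 = 7, q_0 = 7*0 + 1 = 1.
  i=1: a_1=11, p_1 = 11*7 + 1 = 78, q_1 = 11*1 + 0 = 11.
  i=2: a_2=7, p_2 = 7*78 + 7 = 553, q_2 = 7*11 + 1 = 78.
  i=3: a_3=8, p_3 = 8*553 + 78 = 4502, q_3 = 8*78 + 11 = 635.
  i=4: a_4=6, p_4 = 6*4502 + 553 = 27565, q_4 = 6*635 + 78 = 3888.
  i=5: a_5=10, p_5 = 10*27565 + 4502 = 280152, q_5 = 10*3888 + 635 = 39515.
  i=6: a_6=3, p_6 = 3*280152 + 27565 = 868021, q_6 = 3*39515 + 3888 = 122433.

7/1, 78/11, 553/78, 4502/635, 27565/3888, 280152/39515, 868021/122433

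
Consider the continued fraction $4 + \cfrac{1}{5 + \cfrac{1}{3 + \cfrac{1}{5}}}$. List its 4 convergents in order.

Using the convergent recurrence p_i = a_i*p_{i-1} + p_{i-2}, q_i = a_i*q_{i-1} + q_{i-2} with p_{-2}=0, p_{-1}=1, q_{-2}=1, q_{-1}=0:
  i=0: a_0=4, p_0 = 4*1 + 0 = 4, q_0 = 4*0 + 1 = 1.
  i=1: a_1=5, p_1 = 5*4 + 1 = 21, q_1 = 5*1 + 0 = 5.
  i=2: a_2=3, p_2 = 3*21 + 4 = 67, q_2 = 3*5 + 1 = 16.
  i=3: a_3=5, p_3 = 5*67 + 21 = 356, q_3 = 5*16 + 5 = 85.

4/1, 21/5, 67/16, 356/85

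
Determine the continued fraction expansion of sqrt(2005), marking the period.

Write x_i = (sqrt(2005) + m_i)/d_i with (m_0, d_0) = (0, 1). a_0 = floor(sqrt(2005)) = 44, since 44^2 = 1936 <= 2005 < 2025 = 45^2.
Iterate m_{i+1} = d_i*a_i - m_i, d_{i+1} = (2005 - m_{i+1}^2)/d_i, a_{i+1} = floor((a_0 + m_{i+1})/d_{i+1}):
  m_1 = 1*44 - 0 = 44, d_1 = (2005 - 44^2)/1 = 69/1 = 69, a_1 = floor((44 + 44)/69) = 1.
  m_2 = 69*1 - 44 = 25, d_2 = (2005 - 25^2)/69 = 1380/69 = 20, a_2 = floor((44 + 25)/20) = 3.
  m_3 = 20*3 - 25 = 35, d_3 = (2005 - 35^2)/20 = 780/20 = 39, a_3 = floor((44 + 35)/39) = 2.
  m_4 = 39*2 - 35 = 43, d_4 = (2005 - 43^2)/39 = 156/39 = 4, a_4 = floor((44 + 43)/4) = 21.
  m_5 = 4*21 - 43 = 41, d_5 = (2005 - 41^2)/4 = 324/4 = 81, a_5 = floor((44 + 41)/81) = 1.
  m_6 = 81*1 - 41 = 40, d_6 = (2005 - 40^2)/81 = 405/81 = 5, a_6 = floor((44 + 40)/5) = 16.
  m_7 = 5*16 - 40 = 40, d_7 = (2005 - 40^2)/5 = 405/5 = 81, a_7 = floor((44 + 40)/81) = 1.
  m_8 = 81*1 - 40 = 41, d_8 = (2005 - 41^2)/81 = 324/81 = 4, a_8 = floor((44 + 41)/4) = 21.
  m_9 = 4*21 - 41 = 43, d_9 = (2005 - 43^2)/4 = 156/4 = 39, a_9 = floor((44 + 43)/39) = 2.
  m_10 = 39*2 - 43 = 35, d_10 = (2005 - 35^2)/39 = 780/39 = 20, a_10 = floor((44 + 35)/20) = 3.
  m_11 = 20*3 - 35 = 25, d_11 = (2005 - 25^2)/20 = 1380/20 = 69, a_11 = floor((44 + 25)/69) = 1.
  m_12 = 69*1 - 25 = 44, d_12 = (2005 - 44^2)/69 = 69/69 = 1, a_12 = floor((44 + 44)/1) = 88.
  m_13 = 1*88 - 44 = 44, d_13 = (2005 - 44^2)/1 = 69/1 = 69: (m_13, d_13) = (m_1, d_1) = (44, 69), so from here the quotients repeat a_1, ..., a_12; the period length is 12.
Hence the expansion of sqrt(2005) is a_0 = 44 followed by the repeating block 1, 3, 2, 21, 1, 16, 1, 21, 2, 3, 1, 88 (period 12).

[44; (1, 3, 2, 21, 1, 16, 1, 21, 2, 3, 1, 88)]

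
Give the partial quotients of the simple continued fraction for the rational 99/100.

Run the Euclidean algorithm on 99 and 100; the successive quotients are the partial quotients a_0, a_1, ... (each step inverts the fractional part left over by the previous one):
  99 = 0*100 + 99, so a_0 = 0.
  100 = 1*99 + 1, so a_1 = 1.
  99 = 99*1 + 0, so a_2 = 99.
The remainder reaches 0 after 3 divisions, so the expansion has 3 partial quotients, read off in order.

[0; 1, 99]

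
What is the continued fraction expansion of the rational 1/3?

[0; 3]

Run the Euclidean algorithm on 1 and 3; the successive quotients are the partial quotients a_0, a_1, ... (each step inverts the fractional part left over by the previous one):
  1 = 0*3 + 1, so a_0 = 0.
  3 = 3*1 + 0, so a_1 = 3.
The remainder reaches 0 after 2 divisions, so the expansion has 2 partial quotients, read off in order.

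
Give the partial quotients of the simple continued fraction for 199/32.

Run the Euclidean algorithm on 199 and 32; the successive quotients are the partial quotients a_0, a_1, ... (each step inverts the fractional part left over by the previous one):
  199 = 6*32 + 7, so a_0 = 6.
  32 = 4*7 + 4, so a_1 = 4.
  7 = 1*4 + 3, so a_2 = 1.
  4 = 1*3 + 1, so a_3 = 1.
  3 = 3*1 + 0, so a_4 = 3.
The remainder reaches 0 after 5 divisions, so the expansion has 5 partial quotients, read off in order.

[6; 4, 1, 1, 3]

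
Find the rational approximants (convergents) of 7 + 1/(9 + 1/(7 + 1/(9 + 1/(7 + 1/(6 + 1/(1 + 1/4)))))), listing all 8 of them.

Using the convergent recurrence p_i = a_i*p_{i-1} + p_{i-2}, q_i = a_i*q_{i-1} + q_{i-2} with p_{-2}=0, p_{-1}=1, q_{-2}=1, q_{-1}=0:
  i=0: a_0=7, p_0 = 7*1 + 0 = 7, q_0 = 7*0 + 1 = 1.
  i=1: a_1=9, p_1 = 9*7 + 1 = 64, q_1 = 9*1 + 0 = 9.
  i=2: a_2=7, p_2 = 7*64 + 7 = 455, q_2 = 7*9 + 1 = 64.
  i=3: a_3=9, p_3 = 9*455 + 64 = 4159, q_3 = 9*64 + 9 = 585.
  i=4: a_4=7, p_4 = 7*4159 + 455 = 29568, q_4 = 7*585 + 64 = 4159.
  i=5: a_5=6, p_5 = 6*29568 + 4159 = 181567, q_5 = 6*4159 + 585 = 25539.
  i=6: a_6=1, p_6 = 1*181567 + 29568 = 211135, q_6 = 1*25539 + 4159 = 29698.
  i=7: a_7=4, p_7 = 4*211135 + 181567 = 1026107, q_7 = 4*29698 + 25539 = 144331.

7/1, 64/9, 455/64, 4159/585, 29568/4159, 181567/25539, 211135/29698, 1026107/144331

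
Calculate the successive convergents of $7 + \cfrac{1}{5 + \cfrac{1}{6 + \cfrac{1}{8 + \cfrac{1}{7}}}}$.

7/1, 36/5, 223/31, 1820/253, 12963/1802

Using the convergent recurrence p_i = a_i*p_{i-1} + p_{i-2}, q_i = a_i*q_{i-1} + q_{i-2} with p_{-2}=0, p_{-1}=1, q_{-2}=1, q_{-1}=0:
  i=0: a_0=7, p_0 = 7*1 + 0 = 7, q_0 = 7*0 + 1 = 1.
  i=1: a_1=5, p_1 = 5*7 + 1 = 36, q_1 = 5*1 + 0 = 5.
  i=2: a_2=6, p_2 = 6*36 + 7 = 223, q_2 = 6*5 + 1 = 31.
  i=3: a_3=8, p_3 = 8*223 + 36 = 1820, q_3 = 8*31 + 5 = 253.
  i=4: a_4=7, p_4 = 7*1820 + 223 = 12963, q_4 = 7*253 + 31 = 1802.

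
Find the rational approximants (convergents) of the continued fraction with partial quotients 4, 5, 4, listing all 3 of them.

4/1, 21/5, 88/21

Using the convergent recurrence p_i = a_i*p_{i-1} + p_{i-2}, q_i = a_i*q_{i-1} + q_{i-2} with p_{-2}=0, p_{-1}=1, q_{-2}=1, q_{-1}=0:
  i=0: a_0=4, p_0 = 4*1 + 0 = 4, q_0 = 4*0 + 1 = 1.
  i=1: a_1=5, p_1 = 5*4 + 1 = 21, q_1 = 5*1 + 0 = 5.
  i=2: a_2=4, p_2 = 4*21 + 4 = 88, q_2 = 4*5 + 1 = 21.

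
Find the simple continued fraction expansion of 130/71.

[1; 1, 4, 1, 11]

Run the Euclidean algorithm on 130 and 71; the successive quotients are the partial quotients a_0, a_1, ... (each step inverts the fractional part left over by the previous one):
  130 = 1*71 + 59, so a_0 = 1.
  71 = 1*59 + 12, so a_1 = 1.
  59 = 4*12 + 11, so a_2 = 4.
  12 = 1*11 + 1, so a_3 = 1.
  11 = 11*1 + 0, so a_4 = 11.
The remainder reaches 0 after 5 divisions, so the expansion has 5 partial quotients, read off in order.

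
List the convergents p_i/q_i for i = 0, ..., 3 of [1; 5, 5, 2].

Using the convergent recurrence p_i = a_i*p_{i-1} + p_{i-2}, q_i = a_i*q_{i-1} + q_{i-2} with p_{-2}=0, p_{-1}=1, q_{-2}=1, q_{-1}=0:
  i=0: a_0=1, p_0 = 1*1 + 0 = 1, q_0 = 1*0 + 1 = 1.
  i=1: a_1=5, p_1 = 5*1 + 1 = 6, q_1 = 5*1 + 0 = 5.
  i=2: a_2=5, p_2 = 5*6 + 1 = 31, q_2 = 5*5 + 1 = 26.
  i=3: a_3=2, p_3 = 2*31 + 6 = 68, q_3 = 2*26 + 5 = 57.

1/1, 6/5, 31/26, 68/57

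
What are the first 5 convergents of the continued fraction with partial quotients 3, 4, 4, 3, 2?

3/1, 13/4, 55/17, 178/55, 411/127

Using the convergent recurrence p_i = a_i*p_{i-1} + p_{i-2}, q_i = a_i*q_{i-1} + q_{i-2} with p_{-2}=0, p_{-1}=1, q_{-2}=1, q_{-1}=0:
  i=0: a_0=3, p_0 = 3*1 + 0 = 3, q_0 = 3*0 + 1 = 1.
  i=1: a_1=4, p_1 = 4*3 + 1 = 13, q_1 = 4*1 + 0 = 4.
  i=2: a_2=4, p_2 = 4*13 + 3 = 55, q_2 = 4*4 + 1 = 17.
  i=3: a_3=3, p_3 = 3*55 + 13 = 178, q_3 = 3*17 + 4 = 55.
  i=4: a_4=2, p_4 = 2*178 + 55 = 411, q_4 = 2*55 + 17 = 127.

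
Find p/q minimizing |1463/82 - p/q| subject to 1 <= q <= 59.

785/44

Expand x = 1463/82 as a continued fraction with the Euclidean algorithm:
  1463 = 17*82 + 69, so a_0 = 17.
  82 = 1*69 + 13, so a_1 = 1.
  69 = 5*13 + 4, so a_2 = 5.
  13 = 3*4 + 1, so a_3 = 3.
  4 = 4*1 + 0, so a_4 = 4.
so x = [17; 1, 5, 3, 4].
Convergents (p_i = a_i*p_{i-1} + p_{i-2}, q_i = a_i*q_{i-1} + q_{i-2} with p_{-2}=0, p_{-1}=1, q_{-2}=1, q_{-1}=0), until the denominator exceeds 59:
  i=0: a_0=17, p_0 = 17*1 + 0 = 17, q_0 = 17*0 + 1 = 1.
  i=1: a_1=1, p_1 = 1*17 + 1 = 18, q_1 = 1*1 + 0 = 1.
  i=2: a_2=5, p_2 = 5*18 + 17 = 107, q_2 = 5*1 + 1 = 6.
  i=3: a_3=3, p_3 = 3*107 + 18 = 339, q_3 = 3*6 + 1 = 19.
  i=4: a_4=4, p_4 = 4*339 + 107 = 1463, q_4 = 4*19 + 6 = 82.
q_4 = 82 > 59, so the last convergent with denominator <= 59 is p_3/q_3 = 339/19.
The closest fraction with denominator <= 59 is either p_3/q_3 or the intermediate fraction (k*p_3 + p_2)/(k*q_3 + q_2) with the largest k >= 1 whose denominator stays <= 59; these approach x as k grows, and every other convergent or intermediate fraction in range is farther away.
Largest k: floor((59 - q_2)/q_3) = floor((59 - 6)/19) = 2.
That gives (2*339 + 107)/(2*19 + 6) = 785/44.
Compare the errors: |x - 339/19| = |1463*19 - 339*82|/(82*19) = 1/1558, and |x - 785/44| = |1463*44 - 785*82|/(82*44) = 2/3608.
Cross-multiplying, 2*1558 = 3116 < 3608 = 1*3608, so 2/3608 is smaller: the intermediate fraction 785/44 is closer to x than 339/19.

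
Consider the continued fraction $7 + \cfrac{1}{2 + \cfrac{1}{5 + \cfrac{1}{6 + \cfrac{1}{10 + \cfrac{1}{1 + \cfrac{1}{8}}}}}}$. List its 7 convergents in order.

7/1, 15/2, 82/11, 507/68, 5152/691, 5659/759, 50424/6763

Using the convergent recurrence p_i = a_i*p_{i-1} + p_{i-2}, q_i = a_i*q_{i-1} + q_{i-2} with p_{-2}=0, p_{-1}=1, q_{-2}=1, q_{-1}=0:
  i=0: a_0=7, p_0 = 7*1 + 0 = 7, q_0 = 7*0 + 1 = 1.
  i=1: a_1=2, p_1 = 2*7 + 1 = 15, q_1 = 2*1 + 0 = 2.
  i=2: a_2=5, p_2 = 5*15 + 7 = 82, q_2 = 5*2 + 1 = 11.
  i=3: a_3=6, p_3 = 6*82 + 15 = 507, q_3 = 6*11 + 2 = 68.
  i=4: a_4=10, p_4 = 10*507 + 82 = 5152, q_4 = 10*68 + 11 = 691.
  i=5: a_5=1, p_5 = 1*5152 + 507 = 5659, q_5 = 1*691 + 68 = 759.
  i=6: a_6=8, p_6 = 8*5659 + 5152 = 50424, q_6 = 8*759 + 691 = 6763.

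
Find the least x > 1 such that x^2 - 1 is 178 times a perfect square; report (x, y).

First expand sqrt(178) as a continued fraction. With x_i = (sqrt(178) + m_i)/d_i and (m_0, d_0) = (0, 1): a_0 = floor(sqrt(178)) = 13, since 13^2 = 169 <= 178 < 196 = 14^2.
Iterate m_{i+1} = d_i*a_i - m_i, d_{i+1} = (178 - m_{i+1}^2)/d_i, a_{i+1} = floor((a_0 + m_{i+1})/d_{i+1}):
  m_1 = 1*13 - 0 = 13, d_1 = (178 - 13^2)/1 = 9/1 = 9, a_1 = floor((13 + 13)/9) = 2.
  m_2 = 9*2 - 13 = 5, d_2 = (178 - 5^2)/9 = 153/9 = 17, a_2 = floor((13 + 5)/17) = 1.
  m_3 = 17*1 - 5 = 12, d_3 = (178 - 12^2)/17 = 34/17 = 2, a_3 = floor((13 + 12)/2) = 12.
  m_4 = 2*12 - 12 = 12, d_4 = (178 - 12^2)/2 = 34/2 = 17, a_4 = floor((13 + 12)/17) = 1.
  m_5 = 17*1 - 12 = 5, d_5 = (178 - 5^2)/17 = 153/17 = 9, a_5 = floor((13 + 5)/9) = 2.
  m_6 = 9*2 - 5 = 13, d_6 = (178 - 13^2)/9 = 9/9 = 1, a_6 = floor((13 + 13)/1) = 26.
  m_7 = 1*26 - 13 = 13, d_7 = (178 - 13^2)/1 = 9/1 = 9: (m_7, d_7) = (m_1, d_1) = (13, 9), so from here the quotients repeat a_1, ..., a_6; the period length is 6.
So sqrt(178) = [13; (2, 1, 12, 1, 2, 26)] with period length k = 6.
k is even, so the fundamental solution of x^2 - 178y^2 = 1 is (p_{k-1}, q_{k-1}) = (p_5, q_5); compute convergents through index 5.
Convergents (p_i = a_i*p_{i-1} + p_{i-2}, q_i = a_i*q_{i-1} + q_{i-2} with p_{-2}=0, p_{-1}=1, q_{-2}=1, q_{-1}=0):
  i=0: a_0=13, p_0 = 13*1 + 0 = 13, q_0 = 13*0 + 1 = 1.
  i=1: a_1=2, p_1 = 2*13 + 1 = 27, q_1 = 2*1 + 0 = 2.
  i=2: a_2=1, p_2 = 1*27 + 13 = 40, q_2 = 1*2 + 1 = 3.
  i=3: a_3=12, p_3 = 12*40 + 27 = 507, q_3 = 12*3 + 2 = 38.
  i=4: a_4=1, p_4 = 1*507 + 40 = 547, q_4 = 1*38 + 3 = 41.
  i=5: a_5=2, p_5 = 2*547 + 507 = 1601, q_5 = 2*41 + 38 = 120.
Check: 1601^2 - 178*120^2 = 2563201 - 2563200 = 1, so (x, y) = (1601, 120) solves the equation, and by the theorem it is the least positive solution.

(x, y) = (1601, 120)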